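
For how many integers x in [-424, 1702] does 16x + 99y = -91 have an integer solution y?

gcd(99, 16) = 1.
By Bézout, 16·(31) + 99·(-5) = 1.
Particular solution: (50, -9).
General solution: x = 50 + 99t, y = -9 - 16t for integer t.
-424 ≤ 50 + 99t ≤ 1702 gives t ∈ [-4, 16], which is 21 values.

21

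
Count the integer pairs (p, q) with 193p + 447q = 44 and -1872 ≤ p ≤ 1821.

8

gcd(447, 193):
  447 = 2×193 + 61
  193 = 3×61 + 10
  61 = 6×10 + 1
  10 = 10×1
so gcd(447, 193) = 1.
Back-substitute for Bézout coefficients:
  1 = 61 - 6×10
  ... = 193×(-44) + 447×(19)
Scale by 44: particular solution (-1936, 836); reduce p mod 447: (299, -129).
General solution: p = 299 + 447t, q = -129 - 193t for integer t.
-1872 ≤ 299 + 447t ≤ 1821 gives t ∈ [-4, 3], which is 8 values.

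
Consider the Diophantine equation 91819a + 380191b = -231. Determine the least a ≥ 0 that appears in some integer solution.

24463

gcd(380191, 91819) = 7  (380191 = 4×91819 + 12915, 91819 = 7×12915 + 1414, 12915 = 9×1414 + 189, 1414 = 7×189 + 91, 189 = 2×91 + 7, 91 = 13×7).
7 divides -231, so solutions exist.
Back-substituting, 91819×(-4033) + 380191×(974) = 7.
Scale by -231/7 = -33: (a₀, b₀) = (133089, -32142).
General solution: a = 133089 + 54313t, b = -32142 - 13117t for integer t.
a ≥ 0: smallest is 133089 mod 54313 = 24463 (at t = -2), with b = -5908.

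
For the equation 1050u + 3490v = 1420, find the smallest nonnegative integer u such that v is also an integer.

gcd(3490, 1050):
  3490 = 3×1050 + 340
  1050 = 3×340 + 30
  340 = 11×30 + 10
  30 = 3×10
so gcd(3490, 1050) = 10.
10 divides 1420, so solutions exist.
Back-substitute for Bézout coefficients:
  10 = 340 - 11×30
  ... = 1050×(-113) + 3490×(34)
Scale by 1420/10 = 142: (u₀, v₀) = (-16046, 4828).
General solution: u = -16046 + 349t, v = 4828 - 105t for integer t.
u ≥ 0: smallest is -16046 mod 349 = 8 (at t = 46), with v = -2.

8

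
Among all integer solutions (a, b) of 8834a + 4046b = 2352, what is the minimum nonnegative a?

254

gcd(8834, 4046):
  8834 = 2·4046 + 742
  4046 = 5·742 + 336
  742 = 2·336 + 70
  336 = 4·70 + 56
  70 = 1·56 + 14
  56 = 4·14
so gcd(8834, 4046) = 14.
14 divides 2352, so solutions exist.
Back-substitute for Bézout coefficients:
  14 = 70 - 1·56
  ... = 8834·(60) + 4046·(-131)
Scale by 2352/14 = 168: (a₀, b₀) = (10080, -22008).
General solution: a = 10080 + 289t, b = -22008 - 631t for integer t.
a ≥ 0: smallest is 10080 mod 289 = 254 (at t = -34), with b = -554.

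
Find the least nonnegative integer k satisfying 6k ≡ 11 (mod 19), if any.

5

gcd(19, 6) = 1  (19 = 3·6 + 1, 6 = 6·1).
1 divides 11, so solutions exist.
Back-substituting, 6·(-3) + 19·(1) = 1.
So 6·(-3) ≡ 1 (mod 19); multiply by 11: k ≡ -33 (mod 19).
Smallest nonnegative: k = -33 mod 19 = 5.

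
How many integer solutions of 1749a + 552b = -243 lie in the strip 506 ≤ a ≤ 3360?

gcd(1749, 552) = 3  (1749 = 3·552 + 93, 552 = 5·93 + 87, 93 = 1·87 + 6, 87 = 14·6 + 3, 6 = 2·3).
Back-substituting, 1749·(-89) + 552·(282) = 3.
Scale by -81: particular solution (7209, -22842); reduce a mod 184: (33, -105).
General solution: a = 33 + 184t, b = -105 - 583t for integer t.
506 ≤ 33 + 184t ≤ 3360 gives t ∈ [3, 18], which is 16 values.

16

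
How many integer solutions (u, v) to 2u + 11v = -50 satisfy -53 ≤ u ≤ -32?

2

gcd(11, 2):
  11 = 5·2 + 1
  2 = 2·1
so gcd(11, 2) = 1.
Back-substitute for Bézout coefficients:
  1 = 11 - 5·2
  ... = 2·(-5) + 11·(1)
Scale by -50: particular solution (250, -50); reduce u mod 11: (8, -6).
General solution: u = 8 + 11t, v = -6 - 2t for integer t.
-53 ≤ 8 + 11t ≤ -32 gives t ∈ [-5, -4], which is 2 values.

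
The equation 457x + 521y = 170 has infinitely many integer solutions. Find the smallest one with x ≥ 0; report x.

209

gcd(521, 457):
  521 = 1·457 + 64
  457 = 7·64 + 9
  64 = 7·9 + 1
  9 = 9·1
so gcd(521, 457) = 1.
1 divides 170, so solutions exist.
Back-substitute for Bézout coefficients:
  1 = 64 - 7·9
  ... = 457·(-57) + 521·(50)
Scale by 170/1 = 170: (x₀, y₀) = (-9690, 8500).
General solution: x = -9690 + 521t, y = 8500 - 457t for integer t.
x ≥ 0: smallest is -9690 mod 521 = 209 (at t = 19), with y = -183.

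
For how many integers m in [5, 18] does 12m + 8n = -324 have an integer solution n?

7

gcd(12, 8):
  12 = 1×8 + 4
  8 = 2×4
so gcd(12, 8) = 4.
Back-substitute for Bézout coefficients:
  4 = 12 - 1×8
  ... = 12×(1) + 8×(-1)
Scale by -81: particular solution (-81, 81); reduce m mod 2: (1, -42).
General solution: m = 1 + 2t, n = -42 - 3t for integer t.
5 ≤ 1 + 2t ≤ 18 gives t ∈ [2, 8], which is 7 values.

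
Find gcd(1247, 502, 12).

gcd(1247, 502) = 1  (1247 = 2×502 + 243, 502 = 2×243 + 16, 243 = 15×16 + 3, 16 = 5×3 + 1, 3 = 3×1).
gcd(1, 12) = 1.

1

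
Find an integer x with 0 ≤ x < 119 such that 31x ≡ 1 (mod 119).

gcd(119, 31) = 1  (119 = 3*31 + 26, 31 = 1*26 + 5, 26 = 5*5 + 1, 5 = 5*1).
Back-substituting, 31*(-23) + 119*(6) = 1.
So 31*-23 ≡ 1 (mod 119), and -23 mod 119 = 96.

96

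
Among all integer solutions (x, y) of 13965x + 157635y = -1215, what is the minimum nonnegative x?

2709

gcd(157635, 13965):
  157635 = 11·13965 + 4020
  13965 = 3·4020 + 1905
  4020 = 2·1905 + 210
  1905 = 9·210 + 15
  210 = 14·15
so gcd(157635, 13965) = 15.
15 divides -1215, so solutions exist.
Back-substitute for Bézout coefficients:
  15 = 1905 - 9·210
  ... = 13965·(745) + 157635·(-66)
Scale by -1215/15 = -81: (x₀, y₀) = (-60345, 5346).
General solution: x = -60345 + 10509t, y = 5346 - 931t for integer t.
x ≥ 0: smallest is -60345 mod 10509 = 2709 (at t = 6), with y = -240.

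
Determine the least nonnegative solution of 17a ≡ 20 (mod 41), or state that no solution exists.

gcd(41, 17) = 1  (41 = 2*17 + 7, 17 = 2*7 + 3, 7 = 2*3 + 1, 3 = 3*1).
1 divides 20, so solutions exist.
Back-substituting, 17*(-12) + 41*(5) = 1.
So 17*(-12) ≡ 1 (mod 41); multiply by 20: a ≡ -240 (mod 41).
Smallest nonnegative: a = -240 mod 41 = 6.

6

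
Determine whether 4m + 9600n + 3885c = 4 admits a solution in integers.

yes

gcd(9600, 4) = 4  (9600 = 2400*4).
gcd(4, 3885) = 1.
1 divides 4, so integer solutions exist.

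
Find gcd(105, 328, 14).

1

gcd(328, 105) = 1.
gcd(1, 14) = 1.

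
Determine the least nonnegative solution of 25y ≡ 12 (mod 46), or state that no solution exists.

gcd(46, 25) = 1  (46 = 1*25 + 21, 25 = 1*21 + 4, 21 = 5*4 + 1, 4 = 4*1).
1 divides 12, so solutions exist.
Back-substituting, 25*(-11) + 46*(6) = 1.
So 25*(-11) ≡ 1 (mod 46); multiply by 12: y ≡ -132 (mod 46).
Smallest nonnegative: y = -132 mod 46 = 6.

6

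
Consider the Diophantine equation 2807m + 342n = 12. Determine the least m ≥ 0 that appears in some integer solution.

gcd(2807, 342):
  2807 = 8×342 + 71
  342 = 4×71 + 58
  71 = 1×58 + 13
  58 = 4×13 + 6
  13 = 2×6 + 1
  6 = 6×1
so gcd(2807, 342) = 1.
1 divides 12, so solutions exist.
Back-substitute for Bézout coefficients:
  1 = 13 - 2×6
  ... = 2807×(53) + 342×(-435)
Scale by 12/1 = 12: (m₀, n₀) = (636, -5220).
General solution: m = 636 + 342t, n = -5220 - 2807t for integer t.
m ≥ 0: smallest is 636 mod 342 = 294 (at t = -1), with n = -2413.

294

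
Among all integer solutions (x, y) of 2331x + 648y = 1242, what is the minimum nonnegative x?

gcd(2331, 648):
  2331 = 3*648 + 387
  648 = 1*387 + 261
  387 = 1*261 + 126
  261 = 2*126 + 9
  126 = 14*9
so gcd(2331, 648) = 9.
9 divides 1242, so solutions exist.
Back-substitute for Bézout coefficients:
  9 = 261 - 2*126
  ... = 2331*(-5) + 648*(18)
Scale by 1242/9 = 138: (x₀, y₀) = (-690, 2484).
General solution: x = -690 + 72t, y = 2484 - 259t for integer t.
x ≥ 0: smallest is -690 mod 72 = 30 (at t = 10), with y = -106.

30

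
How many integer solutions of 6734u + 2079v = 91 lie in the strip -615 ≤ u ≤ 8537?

31

gcd(6734, 2079) = 7  (6734 = 3*2079 + 497, 2079 = 4*497 + 91, 497 = 5*91 + 42, 91 = 2*42 + 7, 42 = 6*7).
Back-substituting, 6734*(-46) + 2079*(149) = 7.
Scale by 13: particular solution (-598, 1937); reduce u mod 297: (293, -949).
General solution: u = 293 + 297t, v = -949 - 962t for integer t.
-615 ≤ 293 + 297t ≤ 8537 gives t ∈ [-3, 27], which is 31 values.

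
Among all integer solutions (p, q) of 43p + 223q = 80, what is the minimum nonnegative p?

gcd(223, 43):
  223 = 5·43 + 8
  43 = 5·8 + 3
  8 = 2·3 + 2
  3 = 1·2 + 1
  2 = 2·1
so gcd(223, 43) = 1.
1 divides 80, so solutions exist.
Back-substitute for Bézout coefficients:
  1 = 3 - 1·2
  ... = 43·(83) + 223·(-16)
Scale by 80/1 = 80: (p₀, q₀) = (6640, -1280).
General solution: p = 6640 + 223t, q = -1280 - 43t for integer t.
p ≥ 0: smallest is 6640 mod 223 = 173 (at t = -29), with q = -33.

173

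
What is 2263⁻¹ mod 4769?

314

gcd(4769, 2263):
  4769 = 2·2263 + 243
  2263 = 9·243 + 76
  243 = 3·76 + 15
  76 = 5·15 + 1
  15 = 15·1
so gcd(4769, 2263) = 1.
Back-substitute for Bézout coefficients:
  1 = 76 - 5·15
  ... = 2263·(314) + 4769·(-149)
So 2263·314 ≡ 1 (mod 4769), and 314 mod 4769 = 314.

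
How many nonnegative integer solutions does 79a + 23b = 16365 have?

9

gcd(79, 23) = 1.
By Bézout, 79×(7) + 23×(-24) = 1.
One solution: (15, 660).
General: a = 15 + 23t, b = 660 - 79t.
a ≥ 0 ⇒ t ≥ 0; b ≥ 0 ⇒ t ≤ 8. So t ∈ [0, 8]: 9 solutions.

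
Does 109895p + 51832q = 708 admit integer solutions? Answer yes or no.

gcd(109895, 51832) = 31  (109895 = 2×51832 + 6231, 51832 = 8×6231 + 1984, 6231 = 3×1984 + 279, 1984 = 7×279 + 31, 279 = 9×31).
31 does not divide 708 (remainder 26), so no integer solutions.

no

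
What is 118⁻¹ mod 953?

gcd(953, 118) = 1.
By Bézout, 118×(105) + 953×(-13) = 1.
So 118×105 ≡ 1 (mod 953), and 105 mod 953 = 105.

105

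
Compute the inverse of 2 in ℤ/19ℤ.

gcd(19, 2) = 1  (19 = 9·2 + 1, 2 = 2·1).
Back-substituting, 2·(-9) + 19·(1) = 1.
So 2·-9 ≡ 1 (mod 19), and -9 mod 19 = 10.

10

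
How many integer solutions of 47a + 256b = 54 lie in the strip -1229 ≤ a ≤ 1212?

10

gcd(256, 47) = 1.
By Bézout, 47×(-49) + 256×(9) = 1.
Particular solution: (170, -31).
General solution: a = 170 + 256t, b = -31 - 47t for integer t.
-1229 ≤ 170 + 256t ≤ 1212 gives t ∈ [-5, 4], which is 10 values.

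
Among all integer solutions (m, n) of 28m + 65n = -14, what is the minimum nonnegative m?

gcd(65, 28) = 1.
1 divides -14, so solutions exist.
By Bézout, 28×(7) + 65×(-3) = 1.
Scale by -14/1 = -14: (m₀, n₀) = (-98, 42).
General solution: m = -98 + 65t, n = 42 - 28t for integer t.
m ≥ 0: smallest is -98 mod 65 = 32 (at t = 2), with n = -14.

32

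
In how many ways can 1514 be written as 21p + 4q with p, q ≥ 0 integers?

18

gcd(21, 4) = 1.
By Bézout, 21×(1) + 4×(-5) = 1.
One solution: (2, 368).
General: p = 2 + 4t, q = 368 - 21t.
p ≥ 0 ⇒ t ≥ 0; q ≥ 0 ⇒ t ≤ 17. So t ∈ [0, 17]: 18 solutions.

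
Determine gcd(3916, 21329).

11

gcd(21329, 3916):
  21329 = 5*3916 + 1749
  3916 = 2*1749 + 418
  1749 = 4*418 + 77
  418 = 5*77 + 33
  77 = 2*33 + 11
  33 = 3*11
so gcd(21329, 3916) = 11.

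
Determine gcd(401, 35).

gcd(401, 35):
  401 = 11·35 + 16
  35 = 2·16 + 3
  16 = 5·3 + 1
  3 = 3·1
so gcd(401, 35) = 1.

1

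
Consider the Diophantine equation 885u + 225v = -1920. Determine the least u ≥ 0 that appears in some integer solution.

gcd(885, 225):
  885 = 3×225 + 210
  225 = 1×210 + 15
  210 = 14×15
so gcd(885, 225) = 15.
15 divides -1920, so solutions exist.
Back-substitute for Bézout coefficients:
  15 = 225 - 1×210
  ... = 885×(-1) + 225×(4)
Scale by -1920/15 = -128: (u₀, v₀) = (128, -512).
General solution: u = 128 + 15t, v = -512 - 59t for integer t.
u ≥ 0: smallest is 128 mod 15 = 8 (at t = -8), with v = -40.

8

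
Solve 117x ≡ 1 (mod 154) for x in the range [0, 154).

129

gcd(154, 117):
  154 = 1×117 + 37
  117 = 3×37 + 6
  37 = 6×6 + 1
  6 = 6×1
so gcd(154, 117) = 1.
Back-substitute for Bézout coefficients:
  1 = 37 - 6×6
  ... = 117×(-25) + 154×(19)
So 117×-25 ≡ 1 (mod 154), and -25 mod 154 = 129.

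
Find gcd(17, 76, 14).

gcd(76, 17) = 1.
gcd(1, 14) = 1.

1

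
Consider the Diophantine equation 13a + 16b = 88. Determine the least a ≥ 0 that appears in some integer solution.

gcd(16, 13) = 1.
1 divides 88, so solutions exist.
By Bézout, 13*(5) + 16*(-4) = 1.
Scale by 88/1 = 88: (a₀, b₀) = (440, -352).
General solution: a = 440 + 16t, b = -352 - 13t for integer t.
a ≥ 0: smallest is 440 mod 16 = 8 (at t = -27), with b = -1.

8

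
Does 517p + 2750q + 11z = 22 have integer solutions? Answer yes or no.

gcd(2750, 517) = 11  (2750 = 5*517 + 165, 517 = 3*165 + 22, 165 = 7*22 + 11, 22 = 2*11).
gcd(11, 11) = 11.
11 divides 22, so integer solutions exist.

yes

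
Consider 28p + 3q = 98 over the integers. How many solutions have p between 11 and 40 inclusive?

gcd(28, 3) = 1  (28 = 9*3 + 1, 3 = 3*1).
Back-substituting, 28*(1) + 3*(-9) = 1.
Scale by 98: particular solution (98, -882); reduce p mod 3: (2, 14).
General solution: p = 2 + 3t, q = 14 - 28t for integer t.
11 ≤ 2 + 3t ≤ 40 gives t ∈ [3, 12], which is 10 values.

10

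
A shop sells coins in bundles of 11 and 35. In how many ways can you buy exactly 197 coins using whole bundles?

1

Need nonnegative integers with 11j + 35k = 197.
gcd(11, 35) = 1, and 11·(16) + 35·(-5) = 1.
So (j₀, k₀) = (3152, -985); general j = 3152 + 35t, k = -985 - 11t.
j ≥ 0 ⇒ t ≥ -90; k ≥ 0 ⇒ t ≤ -90. That's 1 value of t.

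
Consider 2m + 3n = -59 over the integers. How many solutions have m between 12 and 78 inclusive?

22

gcd(3, 2) = 1.
By Bézout, 2·(-1) + 3·(1) = 1.
Particular solution: (2, -21).
General solution: m = 2 + 3t, n = -21 - 2t for integer t.
12 ≤ 2 + 3t ≤ 78 gives t ∈ [4, 25], which is 22 values.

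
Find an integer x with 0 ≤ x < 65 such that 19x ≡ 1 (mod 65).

24

gcd(65, 19) = 1  (65 = 3·19 + 8, 19 = 2·8 + 3, 8 = 2·3 + 2, 3 = 1·2 + 1, 2 = 2·1).
Back-substituting, 19·(24) + 65·(-7) = 1.
So 19·24 ≡ 1 (mod 65), and 24 mod 65 = 24.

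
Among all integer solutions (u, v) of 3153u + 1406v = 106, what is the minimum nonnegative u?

1262

gcd(3153, 1406) = 1  (3153 = 2*1406 + 341, 1406 = 4*341 + 42, 341 = 8*42 + 5, 42 = 8*5 + 2, 5 = 2*2 + 1, 2 = 2*1).
1 divides 106, so solutions exist.
Back-substituting, 3153*(569) + 1406*(-1276) = 1.
Scale by 106/1 = 106: (u₀, v₀) = (60314, -135256).
General solution: u = 60314 + 1406t, v = -135256 - 3153t for integer t.
u ≥ 0: smallest is 60314 mod 1406 = 1262 (at t = -42), with v = -2830.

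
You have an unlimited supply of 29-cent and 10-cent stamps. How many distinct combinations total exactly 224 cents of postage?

1

Need nonnegative integers with 29j + 10k = 224.
gcd(29, 10) = 1, and 29·(-1) + 10·(3) = 1.
So (j₀, k₀) = (-224, 672); general j = -224 + 10t, k = 672 - 29t.
j ≥ 0 ⇒ t ≥ 23; k ≥ 0 ⇒ t ≤ 23. That's 1 value of t.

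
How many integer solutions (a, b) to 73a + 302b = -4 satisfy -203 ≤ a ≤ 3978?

13

gcd(302, 73):
  302 = 4*73 + 10
  73 = 7*10 + 3
  10 = 3*3 + 1
  3 = 3*1
so gcd(302, 73) = 1.
Back-substitute for Bézout coefficients:
  1 = 10 - 3*3
  ... = 73*(-91) + 302*(22)
Scale by -4: particular solution (364, -88); reduce a mod 302: (62, -15).
General solution: a = 62 + 302t, b = -15 - 73t for integer t.
-203 ≤ 62 + 302t ≤ 3978 gives t ∈ [0, 12], which is 13 values.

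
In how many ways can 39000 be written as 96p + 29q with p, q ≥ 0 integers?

14

gcd(96, 29):
  96 = 3·29 + 9
  29 = 3·9 + 2
  9 = 4·2 + 1
  2 = 2·1
so gcd(96, 29) = 1.
Back-substitute for Bézout coefficients:
  1 = 9 - 4·2
  ... = 96·(13) + 29·(-43)
Scale by 39000: one solution is (507000, -1677000). Reduce p mod 29: (22, 1272).
General: p = 22 + 29t, q = 1272 - 96t.
p ≥ 0 ⇒ t ≥ 0; q ≥ 0 ⇒ t ≤ 13. So t ∈ [0, 13]: 14 solutions.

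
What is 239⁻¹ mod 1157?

gcd(1157, 239):
  1157 = 4·239 + 201
  239 = 1·201 + 38
  201 = 5·38 + 11
  38 = 3·11 + 5
  11 = 2·5 + 1
  5 = 5·1
so gcd(1157, 239) = 1.
Back-substitute for Bézout coefficients:
  1 = 11 - 2·5
  ... = 239·(-213) + 1157·(44)
So 239·-213 ≡ 1 (mod 1157), and -213 mod 1157 = 944.

944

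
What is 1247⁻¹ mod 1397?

gcd(1397, 1247) = 1.
By Bézout, 1247·(-624) + 1397·(557) = 1.
So 1247·-624 ≡ 1 (mod 1397), and -624 mod 1397 = 773.

773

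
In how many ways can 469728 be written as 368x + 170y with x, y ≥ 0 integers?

15

gcd(368, 170) = 2  (368 = 2*170 + 28, 170 = 6*28 + 2, 28 = 14*2).
Back-substituting, 368*(-6) + 170*(13) = 2.
Scale by 234864: one solution is (-1409184, 3053232). Reduce x mod 85: (31, 2696).
General: x = 31 + 85t, y = 2696 - 184t.
x ≥ 0 ⇒ t ≥ 0; y ≥ 0 ⇒ t ≤ 14. So t ∈ [0, 14]: 15 solutions.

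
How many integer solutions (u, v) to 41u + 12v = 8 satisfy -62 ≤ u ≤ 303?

30

gcd(41, 12) = 1.
By Bézout, 41×(5) + 12×(-17) = 1.
Particular solution: (4, -13).
General solution: u = 4 + 12t, v = -13 - 41t for integer t.
-62 ≤ 4 + 12t ≤ 303 gives t ∈ [-5, 24], which is 30 values.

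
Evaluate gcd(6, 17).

gcd(17, 6):
  17 = 2·6 + 5
  6 = 1·5 + 1
  5 = 5·1
so gcd(17, 6) = 1.

1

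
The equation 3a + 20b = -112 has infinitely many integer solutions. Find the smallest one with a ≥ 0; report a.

16

gcd(20, 3) = 1  (20 = 6·3 + 2, 3 = 1·2 + 1, 2 = 2·1).
1 divides -112, so solutions exist.
Back-substituting, 3·(7) + 20·(-1) = 1.
Scale by -112/1 = -112: (a₀, b₀) = (-784, 112).
General solution: a = -784 + 20t, b = 112 - 3t for integer t.
a ≥ 0: smallest is -784 mod 20 = 16 (at t = 40), with b = -8.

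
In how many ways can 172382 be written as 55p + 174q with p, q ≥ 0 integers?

18

gcd(174, 55) = 1.
By Bézout, 55*(19) + 174*(-6) = 1.
One solution: (56, 973).
General: p = 56 + 174t, q = 973 - 55t.
p ≥ 0 ⇒ t ≥ 0; q ≥ 0 ⇒ t ≤ 17. So t ∈ [0, 17]: 18 solutions.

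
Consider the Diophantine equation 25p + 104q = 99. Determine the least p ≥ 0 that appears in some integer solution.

83

gcd(104, 25):
  104 = 4*25 + 4
  25 = 6*4 + 1
  4 = 4*1
so gcd(104, 25) = 1.
1 divides 99, so solutions exist.
Back-substitute for Bézout coefficients:
  1 = 25 - 6*4
  ... = 25*(25) + 104*(-6)
Scale by 99/1 = 99: (p₀, q₀) = (2475, -594).
General solution: p = 2475 + 104t, q = -594 - 25t for integer t.
p ≥ 0: smallest is 2475 mod 104 = 83 (at t = -23), with q = -19.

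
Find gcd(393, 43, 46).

gcd(393, 43) = 1.
gcd(1, 46) = 1.

1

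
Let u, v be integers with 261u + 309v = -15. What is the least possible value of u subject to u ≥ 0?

84

gcd(309, 261) = 3  (309 = 1·261 + 48, 261 = 5·48 + 21, 48 = 2·21 + 6, 21 = 3·6 + 3, 6 = 2·3).
3 divides -15, so solutions exist.
Back-substituting, 261·(45) + 309·(-38) = 3.
Scale by -15/3 = -5: (u₀, v₀) = (-225, 190).
General solution: u = -225 + 103t, v = 190 - 87t for integer t.
u ≥ 0: smallest is -225 mod 103 = 84 (at t = 3), with v = -71.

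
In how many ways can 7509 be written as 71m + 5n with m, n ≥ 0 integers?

21

gcd(71, 5):
  71 = 14*5 + 1
  5 = 5*1
so gcd(71, 5) = 1.
Back-substitute for Bézout coefficients:
  1 = 71 - 14*5
  ... = 71*(1) + 5*(-14)
Scale by 7509: one solution is (7509, -105126). Reduce m mod 5: (4, 1445).
General: m = 4 + 5t, n = 1445 - 71t.
m ≥ 0 ⇒ t ≥ 0; n ≥ 0 ⇒ t ≤ 20. So t ∈ [0, 20]: 21 solutions.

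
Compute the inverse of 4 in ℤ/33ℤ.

gcd(33, 4):
  33 = 8·4 + 1
  4 = 4·1
so gcd(33, 4) = 1.
Back-substitute for Bézout coefficients:
  1 = 33 - 8·4
  ... = 4·(-8) + 33·(1)
So 4·-8 ≡ 1 (mod 33), and -8 mod 33 = 25.

25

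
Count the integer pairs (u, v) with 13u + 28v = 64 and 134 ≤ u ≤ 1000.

gcd(28, 13) = 1  (28 = 2·13 + 2, 13 = 6·2 + 1, 2 = 2·1).
Back-substituting, 13·(13) + 28·(-6) = 1.
Scale by 64: particular solution (832, -384); reduce u mod 28: (20, -7).
General solution: u = 20 + 28t, v = -7 - 13t for integer t.
134 ≤ 20 + 28t ≤ 1000 gives t ∈ [5, 35], which is 31 values.

31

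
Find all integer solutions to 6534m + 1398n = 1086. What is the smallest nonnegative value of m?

gcd(6534, 1398):
  6534 = 4×1398 + 942
  1398 = 1×942 + 456
  942 = 2×456 + 30
  456 = 15×30 + 6
  30 = 5×6
so gcd(6534, 1398) = 6.
6 divides 1086, so solutions exist.
Back-substitute for Bézout coefficients:
  6 = 456 - 15×30
  ... = 6534×(-46) + 1398×(215)
Scale by 1086/6 = 181: (m₀, n₀) = (-8326, 38915).
General solution: m = -8326 + 233t, n = 38915 - 1089t for integer t.
m ≥ 0: smallest is -8326 mod 233 = 62 (at t = 36), with n = -289.

62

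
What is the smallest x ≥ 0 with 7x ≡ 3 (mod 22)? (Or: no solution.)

gcd(22, 7) = 1.
1 divides 3, so solutions exist.
By Bézout, 7*(-3) + 22*(1) = 1.
So 7*(-3) ≡ 1 (mod 22); multiply by 3: x ≡ -9 (mod 22).
Smallest nonnegative: x = -9 mod 22 = 13.

13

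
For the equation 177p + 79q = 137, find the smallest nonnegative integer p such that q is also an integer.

gcd(177, 79):
  177 = 2×79 + 19
  79 = 4×19 + 3
  19 = 6×3 + 1
  3 = 3×1
so gcd(177, 79) = 1.
1 divides 137, so solutions exist.
Back-substitute for Bézout coefficients:
  1 = 19 - 6×3
  ... = 177×(25) + 79×(-56)
Scale by 137/1 = 137: (p₀, q₀) = (3425, -7672).
General solution: p = 3425 + 79t, q = -7672 - 177t for integer t.
p ≥ 0: smallest is 3425 mod 79 = 28 (at t = -43), with q = -61.

28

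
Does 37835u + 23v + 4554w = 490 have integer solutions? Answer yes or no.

no

gcd(37835, 23):
  37835 = 1645*23
so gcd(37835, 23) = 23.
gcd(23, 4554) = 23.
23 does not divide 490 (remainder 7), so no integer solutions.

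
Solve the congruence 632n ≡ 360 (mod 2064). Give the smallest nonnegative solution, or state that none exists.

141

gcd(2064, 632):
  2064 = 3*632 + 168
  632 = 3*168 + 128
  168 = 1*128 + 40
  128 = 3*40 + 8
  40 = 5*8
so gcd(2064, 632) = 8.
8 divides 360, so solutions exist.
Back-substitute for Bézout coefficients:
  8 = 128 - 3*40
  ... = 632*(49) + 2064*(-15)
So 632*(49) ≡ 8 (mod 2064); multiply by 45: n ≡ 2205 (mod 258).
Smallest nonnegative: n = 2205 mod 258 = 141.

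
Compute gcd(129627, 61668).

27

gcd(129627, 61668) = 27  (129627 = 2*61668 + 6291, 61668 = 9*6291 + 5049, 6291 = 1*5049 + 1242, 5049 = 4*1242 + 81, 1242 = 15*81 + 27, 81 = 3*27).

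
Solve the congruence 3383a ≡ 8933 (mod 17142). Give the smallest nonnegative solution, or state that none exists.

gcd(17142, 3383) = 1  (17142 = 5×3383 + 227, 3383 = 14×227 + 205, 227 = 1×205 + 22, 205 = 9×22 + 7, 22 = 3×7 + 1, 7 = 7×1).
1 divides 8933, so solutions exist.
Back-substituting, 3383×(-2341) + 17142×(462) = 1.
So 3383×(-2341) ≡ 1 (mod 17142); multiply by 8933: a ≡ -20912153 (mod 17142).
Smallest nonnegative: a = -20912153 mod 17142 = 1087.

1087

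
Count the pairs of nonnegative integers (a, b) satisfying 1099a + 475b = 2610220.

5

gcd(1099, 475):
  1099 = 2·475 + 149
  475 = 3·149 + 28
  149 = 5·28 + 9
  28 = 3·9 + 1
  9 = 9·1
so gcd(1099, 475) = 1.
Back-substitute for Bézout coefficients:
  1 = 28 - 3·9
  ... = 1099·(-51) + 475·(118)
Scale by 2610220: one solution is (-133121220, 308005960). Reduce a mod 475: (380, 4616).
General: a = 380 + 475t, b = 4616 - 1099t.
a ≥ 0 ⇒ t ≥ 0; b ≥ 0 ⇒ t ≤ 4. So t ∈ [0, 4]: 5 solutions.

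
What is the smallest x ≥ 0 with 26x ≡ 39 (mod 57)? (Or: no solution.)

gcd(57, 26):
  57 = 2*26 + 5
  26 = 5*5 + 1
  5 = 5*1
so gcd(57, 26) = 1.
1 divides 39, so solutions exist.
Back-substitute for Bézout coefficients:
  1 = 26 - 5*5
  ... = 26*(11) + 57*(-5)
So 26*(11) ≡ 1 (mod 57); multiply by 39: x ≡ 429 (mod 57).
Smallest nonnegative: x = 429 mod 57 = 30.

30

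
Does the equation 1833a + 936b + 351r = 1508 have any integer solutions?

no

gcd(1833, 936):
  1833 = 1×936 + 897
  936 = 1×897 + 39
  897 = 23×39
so gcd(1833, 936) = 39.
gcd(39, 351) = 39.
39 does not divide 1508 (remainder 26), so no integer solutions.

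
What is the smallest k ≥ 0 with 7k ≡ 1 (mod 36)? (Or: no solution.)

gcd(36, 7) = 1  (36 = 5×7 + 1, 7 = 7×1).
1 divides 1, so solutions exist.
Back-substituting, 7×(-5) + 36×(1) = 1.
So 7×(-5) ≡ 1 (mod 36); multiply by 1: k ≡ -5 (mod 36).
Smallest nonnegative: k = -5 mod 36 = 31.

31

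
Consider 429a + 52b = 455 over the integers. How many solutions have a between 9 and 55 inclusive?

12

gcd(429, 52) = 13.
By Bézout, 429·(1) + 52·(-8) = 13.
Particular solution: (3, -16).
General solution: a = 3 + 4t, b = -16 - 33t for integer t.
9 ≤ 3 + 4t ≤ 55 gives t ∈ [2, 13], which is 12 values.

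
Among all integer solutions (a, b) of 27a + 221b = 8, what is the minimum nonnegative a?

gcd(221, 27) = 1  (221 = 8×27 + 5, 27 = 5×5 + 2, 5 = 2×2 + 1, 2 = 2×1).
1 divides 8, so solutions exist.
Back-substituting, 27×(-90) + 221×(11) = 1.
Scale by 8/1 = 8: (a₀, b₀) = (-720, 88).
General solution: a = -720 + 221t, b = 88 - 27t for integer t.
a ≥ 0: smallest is -720 mod 221 = 164 (at t = 4), with b = -20.

164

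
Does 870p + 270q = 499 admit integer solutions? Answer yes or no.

gcd(870, 270) = 30.
30 does not divide 499 (remainder 19), so no integer solutions.

no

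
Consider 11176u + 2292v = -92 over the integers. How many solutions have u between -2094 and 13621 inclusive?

gcd(11176, 2292):
  11176 = 4×2292 + 2008
  2292 = 1×2008 + 284
  2008 = 7×284 + 20
  284 = 14×20 + 4
  20 = 5×4
so gcd(11176, 2292) = 4.
Back-substitute for Bézout coefficients:
  4 = 284 - 14×20
  ... = 11176×(-113) + 2292×(551)
Scale by -23: particular solution (2599, -12673); reduce u mod 573: (307, -1497).
General solution: u = 307 + 573t, v = -1497 - 2794t for integer t.
-2094 ≤ 307 + 573t ≤ 13621 gives t ∈ [-4, 23], which is 28 values.

28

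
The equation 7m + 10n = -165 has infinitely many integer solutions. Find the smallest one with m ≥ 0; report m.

5

gcd(10, 7) = 1  (10 = 1·7 + 3, 7 = 2·3 + 1, 3 = 3·1).
1 divides -165, so solutions exist.
Back-substituting, 7·(3) + 10·(-2) = 1.
Scale by -165/1 = -165: (m₀, n₀) = (-495, 330).
General solution: m = -495 + 10t, n = 330 - 7t for integer t.
m ≥ 0: smallest is -495 mod 10 = 5 (at t = 50), with n = -20.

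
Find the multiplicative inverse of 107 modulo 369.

gcd(369, 107) = 1.
By Bézout, 107·(-100) + 369·(29) = 1.
So 107·-100 ≡ 1 (mod 369), and -100 mod 369 = 269.

269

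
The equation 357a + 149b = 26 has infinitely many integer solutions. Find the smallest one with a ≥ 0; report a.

56

gcd(357, 149):
  357 = 2*149 + 59
  149 = 2*59 + 31
  59 = 1*31 + 28
  31 = 1*28 + 3
  28 = 9*3 + 1
  3 = 3*1
so gcd(357, 149) = 1.
1 divides 26, so solutions exist.
Back-substitute for Bézout coefficients:
  1 = 28 - 9*3
  ... = 357*(48) + 149*(-115)
Scale by 26/1 = 26: (a₀, b₀) = (1248, -2990).
General solution: a = 1248 + 149t, b = -2990 - 357t for integer t.
a ≥ 0: smallest is 1248 mod 149 = 56 (at t = -8), with b = -134.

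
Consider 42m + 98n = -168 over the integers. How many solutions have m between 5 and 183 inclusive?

25

gcd(98, 42) = 14.
By Bézout, 42*(-2) + 98*(1) = 14.
Particular solution: (3, -3).
General solution: m = 3 + 7t, n = -3 - 3t for integer t.
5 ≤ 3 + 7t ≤ 183 gives t ∈ [1, 25], which is 25 values.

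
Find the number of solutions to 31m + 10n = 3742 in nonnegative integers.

12

gcd(31, 10):
  31 = 3*10 + 1
  10 = 10*1
so gcd(31, 10) = 1.
Back-substitute for Bézout coefficients:
  1 = 31 - 3*10
  ... = 31*(1) + 10*(-3)
Scale by 3742: one solution is (3742, -11226). Reduce m mod 10: (2, 368).
General: m = 2 + 10t, n = 368 - 31t.
m ≥ 0 ⇒ t ≥ 0; n ≥ 0 ⇒ t ≤ 11. So t ∈ [0, 11]: 12 solutions.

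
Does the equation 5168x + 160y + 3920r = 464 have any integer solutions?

gcd(5168, 160):
  5168 = 32·160 + 48
  160 = 3·48 + 16
  48 = 3·16
so gcd(5168, 160) = 16.
gcd(16, 3920) = 16.
16 divides 464, so integer solutions exist.

yes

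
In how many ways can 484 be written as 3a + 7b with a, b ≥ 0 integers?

23

gcd(7, 3) = 1.
By Bézout, 3×(-2) + 7×(1) = 1.
One solution: (5, 67).
General: a = 5 + 7t, b = 67 - 3t.
a ≥ 0 ⇒ t ≥ 0; b ≥ 0 ⇒ t ≤ 22. So t ∈ [0, 22]: 23 solutions.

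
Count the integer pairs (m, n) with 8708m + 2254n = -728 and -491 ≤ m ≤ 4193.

gcd(8708, 2254):
  8708 = 3*2254 + 1946
  2254 = 1*1946 + 308
  1946 = 6*308 + 98
  308 = 3*98 + 14
  98 = 7*14
so gcd(8708, 2254) = 14.
Back-substitute for Bézout coefficients:
  14 = 308 - 3*98
  ... = 8708*(-22) + 2254*(85)
Scale by -52: particular solution (1144, -4420); reduce m mod 161: (17, -66).
General solution: m = 17 + 161t, n = -66 - 622t for integer t.
-491 ≤ 17 + 161t ≤ 4193 gives t ∈ [-3, 25], which is 29 values.

29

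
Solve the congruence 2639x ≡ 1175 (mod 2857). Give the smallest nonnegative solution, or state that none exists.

1161

gcd(2857, 2639) = 1  (2857 = 1*2639 + 218, 2639 = 12*218 + 23, 218 = 9*23 + 11, 23 = 2*11 + 1, 11 = 11*1).
1 divides 1175, so solutions exist.
Back-substituting, 2639*(249) + 2857*(-230) = 1.
So 2639*(249) ≡ 1 (mod 2857); multiply by 1175: x ≡ 292575 (mod 2857).
Smallest nonnegative: x = 292575 mod 2857 = 1161.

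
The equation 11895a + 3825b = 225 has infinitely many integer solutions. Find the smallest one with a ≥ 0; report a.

210

gcd(11895, 3825) = 15  (11895 = 3*3825 + 420, 3825 = 9*420 + 45, 420 = 9*45 + 15, 45 = 3*15).
15 divides 225, so solutions exist.
Back-substituting, 11895*(82) + 3825*(-255) = 15.
Scale by 225/15 = 15: (a₀, b₀) = (1230, -3825).
General solution: a = 1230 + 255t, b = -3825 - 793t for integer t.
a ≥ 0: smallest is 1230 mod 255 = 210 (at t = -4), with b = -653.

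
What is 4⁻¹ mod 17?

gcd(17, 4) = 1.
By Bézout, 4×(-4) + 17×(1) = 1.
So 4×-4 ≡ 1 (mod 17), and -4 mod 17 = 13.

13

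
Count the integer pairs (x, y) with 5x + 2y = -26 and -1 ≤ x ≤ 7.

gcd(5, 2) = 1.
By Bézout, 5·(1) + 2·(-2) = 1.
Particular solution: (0, -13).
General solution: x = 0 + 2t, y = -13 - 5t for integer t.
-1 ≤ 0 + 2t ≤ 7 gives t ∈ [0, 3], which is 4 values.

4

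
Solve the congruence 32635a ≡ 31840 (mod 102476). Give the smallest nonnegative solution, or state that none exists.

gcd(102476, 32635):
  102476 = 3×32635 + 4571
  32635 = 7×4571 + 638
  4571 = 7×638 + 105
  638 = 6×105 + 8
  105 = 13×8 + 1
  8 = 8×1
so gcd(102476, 32635) = 1.
1 divides 31840, so solutions exist.
Back-substitute for Bézout coefficients:
  1 = 105 - 13×8
  ... = 32635×(-12689) + 102476×(4041)
So 32635×(-12689) ≡ 1 (mod 102476); multiply by 31840: a ≡ -404017760 (mod 102476).
Smallest nonnegative: a = -404017760 mod 102476 = 45108.

45108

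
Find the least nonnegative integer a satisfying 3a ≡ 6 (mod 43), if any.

2

gcd(43, 3) = 1.
1 divides 6, so solutions exist.
By Bézout, 3*(-14) + 43*(1) = 1.
So 3*(-14) ≡ 1 (mod 43); multiply by 6: a ≡ -84 (mod 43).
Smallest nonnegative: a = -84 mod 43 = 2.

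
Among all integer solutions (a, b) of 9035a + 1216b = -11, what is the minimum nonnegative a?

1023

gcd(9035, 1216):
  9035 = 7·1216 + 523
  1216 = 2·523 + 170
  523 = 3·170 + 13
  170 = 13·13 + 1
  13 = 13·1
so gcd(9035, 1216) = 1.
1 divides -11, so solutions exist.
Back-substitute for Bézout coefficients:
  1 = 170 - 13·13
  ... = 9035·(-93) + 1216·(691)
Scale by -11/1 = -11: (a₀, b₀) = (1023, -7601).
General solution: a = 1023 + 1216t, b = -7601 - 9035t for integer t.
a ≥ 0: smallest is 1023 mod 1216 = 1023 (at t = 0), with b = -7601.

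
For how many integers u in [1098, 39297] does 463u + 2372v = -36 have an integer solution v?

16

gcd(2372, 463):
  2372 = 5·463 + 57
  463 = 8·57 + 7
  57 = 8·7 + 1
  7 = 7·1
so gcd(2372, 463) = 1.
Back-substitute for Bézout coefficients:
  1 = 57 - 8·7
  ... = 463·(-333) + 2372·(65)
Scale by -36: particular solution (11988, -2340); reduce u mod 2372: (128, -25).
General solution: u = 128 + 2372t, v = -25 - 463t for integer t.
1098 ≤ 128 + 2372t ≤ 39297 gives t ∈ [1, 16], which is 16 values.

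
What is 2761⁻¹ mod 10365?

gcd(10365, 2761) = 1.
By Bézout, 2761·(-2534) + 10365·(675) = 1.
So 2761·-2534 ≡ 1 (mod 10365), and -2534 mod 10365 = 7831.

7831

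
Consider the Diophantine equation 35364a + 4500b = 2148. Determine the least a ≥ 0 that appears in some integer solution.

gcd(35364, 4500):
  35364 = 7*4500 + 3864
  4500 = 1*3864 + 636
  3864 = 6*636 + 48
  636 = 13*48 + 12
  48 = 4*12
so gcd(35364, 4500) = 12.
12 divides 2148, so solutions exist.
Back-substitute for Bézout coefficients:
  12 = 636 - 13*48
  ... = 35364*(-92) + 4500*(723)
Scale by 2148/12 = 179: (a₀, b₀) = (-16468, 129417).
General solution: a = -16468 + 375t, b = 129417 - 2947t for integer t.
a ≥ 0: smallest is -16468 mod 375 = 32 (at t = 44), with b = -251.

32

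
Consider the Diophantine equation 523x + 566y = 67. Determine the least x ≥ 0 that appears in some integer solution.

367

gcd(566, 523):
  566 = 1*523 + 43
  523 = 12*43 + 7
  43 = 6*7 + 1
  7 = 7*1
so gcd(566, 523) = 1.
1 divides 67, so solutions exist.
Back-substitute for Bézout coefficients:
  1 = 43 - 6*7
  ... = 523*(-79) + 566*(73)
Scale by 67/1 = 67: (x₀, y₀) = (-5293, 4891).
General solution: x = -5293 + 566t, y = 4891 - 523t for integer t.
x ≥ 0: smallest is -5293 mod 566 = 367 (at t = 10), with y = -339.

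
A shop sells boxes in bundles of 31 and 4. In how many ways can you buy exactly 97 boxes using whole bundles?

1

Need nonnegative integers with 31j + 4k = 97.
gcd(31, 4) = 1, and 31·(-1) + 4·(8) = 1.
So (j₀, k₀) = (-97, 776); general j = -97 + 4t, k = 776 - 31t.
j ≥ 0 ⇒ t ≥ 25; k ≥ 0 ⇒ t ≤ 25. That's 1 value of t.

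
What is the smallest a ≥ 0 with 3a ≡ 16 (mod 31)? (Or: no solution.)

26

gcd(31, 3) = 1  (31 = 10×3 + 1, 3 = 3×1).
1 divides 16, so solutions exist.
Back-substituting, 3×(-10) + 31×(1) = 1.
So 3×(-10) ≡ 1 (mod 31); multiply by 16: a ≡ -160 (mod 31).
Smallest nonnegative: a = -160 mod 31 = 26.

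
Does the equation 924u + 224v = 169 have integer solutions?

gcd(924, 224) = 28.
28 does not divide 169 (remainder 1), so no integer solutions.

no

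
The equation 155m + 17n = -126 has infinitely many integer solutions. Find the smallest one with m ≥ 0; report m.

5

gcd(155, 17):
  155 = 9·17 + 2
  17 = 8·2 + 1
  2 = 2·1
so gcd(155, 17) = 1.
1 divides -126, so solutions exist.
Back-substitute for Bézout coefficients:
  1 = 17 - 8·2
  ... = 155·(-8) + 17·(73)
Scale by -126/1 = -126: (m₀, n₀) = (1008, -9198).
General solution: m = 1008 + 17t, n = -9198 - 155t for integer t.
m ≥ 0: smallest is 1008 mod 17 = 5 (at t = -59), with n = -53.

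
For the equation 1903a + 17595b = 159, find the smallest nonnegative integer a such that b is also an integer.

5298

gcd(17595, 1903) = 1  (17595 = 9*1903 + 468, 1903 = 4*468 + 31, 468 = 15*31 + 3, 31 = 10*3 + 1, 3 = 3*1).
1 divides 159, so solutions exist.
Back-substituting, 1903*(5677) + 17595*(-614) = 1.
Scale by 159/1 = 159: (a₀, b₀) = (902643, -97626).
General solution: a = 902643 + 17595t, b = -97626 - 1903t for integer t.
a ≥ 0: smallest is 902643 mod 17595 = 5298 (at t = -51), with b = -573.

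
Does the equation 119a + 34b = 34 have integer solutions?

yes

gcd(119, 34) = 17.
17 divides 34, so integer solutions exist.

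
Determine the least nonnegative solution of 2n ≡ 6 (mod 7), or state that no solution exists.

3

gcd(7, 2):
  7 = 3*2 + 1
  2 = 2*1
so gcd(7, 2) = 1.
1 divides 6, so solutions exist.
Back-substitute for Bézout coefficients:
  1 = 7 - 3*2
  ... = 2*(-3) + 7*(1)
So 2*(-3) ≡ 1 (mod 7); multiply by 6: n ≡ -18 (mod 7).
Smallest nonnegative: n = -18 mod 7 = 3.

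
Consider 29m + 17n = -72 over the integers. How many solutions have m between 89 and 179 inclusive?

gcd(29, 17) = 1.
By Bézout, 29*(-7) + 17*(12) = 1.
Particular solution: (11, -23).
General solution: m = 11 + 17t, n = -23 - 29t for integer t.
89 ≤ 11 + 17t ≤ 179 gives t ∈ [5, 9], which is 5 values.

5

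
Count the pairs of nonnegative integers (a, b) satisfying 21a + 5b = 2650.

26

gcd(21, 5) = 1.
By Bézout, 21*(1) + 5*(-4) = 1.
One solution: (0, 530).
General: a = 0 + 5t, b = 530 - 21t.
a ≥ 0 ⇒ t ≥ 0; b ≥ 0 ⇒ t ≤ 25. So t ∈ [0, 25]: 26 solutions.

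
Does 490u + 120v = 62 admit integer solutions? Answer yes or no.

gcd(490, 120) = 10.
10 does not divide 62 (remainder 2), so no integer solutions.

no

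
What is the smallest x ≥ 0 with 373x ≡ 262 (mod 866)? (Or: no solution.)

674

gcd(866, 373):
  866 = 2×373 + 120
  373 = 3×120 + 13
  120 = 9×13 + 3
  13 = 4×3 + 1
  3 = 3×1
so gcd(866, 373) = 1.
1 divides 262, so solutions exist.
Back-substitute for Bézout coefficients:
  1 = 13 - 4×3
  ... = 373×(267) + 866×(-115)
So 373×(267) ≡ 1 (mod 866); multiply by 262: x ≡ 69954 (mod 866).
Smallest nonnegative: x = 69954 mod 866 = 674.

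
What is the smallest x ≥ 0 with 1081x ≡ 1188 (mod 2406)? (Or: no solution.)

gcd(2406, 1081):
  2406 = 2·1081 + 244
  1081 = 4·244 + 105
  244 = 2·105 + 34
  105 = 3·34 + 3
  34 = 11·3 + 1
  3 = 3·1
so gcd(2406, 1081) = 1.
1 divides 1188, so solutions exist.
Back-substitute for Bézout coefficients:
  1 = 34 - 11·3
  ... = 1081·(-779) + 2406·(350)
So 1081·(-779) ≡ 1 (mod 2406); multiply by 1188: x ≡ -925452 (mod 2406).
Smallest nonnegative: x = -925452 mod 2406 = 858.

858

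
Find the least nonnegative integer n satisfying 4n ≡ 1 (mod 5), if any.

gcd(5, 4):
  5 = 1*4 + 1
  4 = 4*1
so gcd(5, 4) = 1.
1 divides 1, so solutions exist.
Back-substitute for Bézout coefficients:
  1 = 5 - 1*4
  ... = 4*(-1) + 5*(1)
So 4*(-1) ≡ 1 (mod 5); multiply by 1: n ≡ -1 (mod 5).
Smallest nonnegative: n = -1 mod 5 = 4.

4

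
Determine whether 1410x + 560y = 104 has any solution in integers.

gcd(1410, 560):
  1410 = 2*560 + 290
  560 = 1*290 + 270
  290 = 1*270 + 20
  270 = 13*20 + 10
  20 = 2*10
so gcd(1410, 560) = 10.
10 does not divide 104 (remainder 4), so no integer solutions.

no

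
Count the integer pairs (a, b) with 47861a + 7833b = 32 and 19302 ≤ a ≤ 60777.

6

gcd(47861, 7833):
  47861 = 6*7833 + 863
  7833 = 9*863 + 66
  863 = 13*66 + 5
  66 = 13*5 + 1
  5 = 5*1
so gcd(47861, 7833) = 1.
Back-substitute for Bézout coefficients:
  1 = 66 - 13*5
  ... = 47861*(-1543) + 7833*(9428)
Scale by 32: particular solution (-49376, 301696); reduce a mod 7833: (5455, -33331).
General solution: a = 5455 + 7833t, b = -33331 - 47861t for integer t.
19302 ≤ 5455 + 7833t ≤ 60777 gives t ∈ [2, 7], which is 6 values.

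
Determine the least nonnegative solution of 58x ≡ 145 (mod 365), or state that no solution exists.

gcd(365, 58) = 1.
1 divides 145, so solutions exist.
By Bézout, 58·(107) + 365·(-17) = 1.
So 58·(107) ≡ 1 (mod 365); multiply by 145: x ≡ 15515 (mod 365).
Smallest nonnegative: x = 15515 mod 365 = 185.

185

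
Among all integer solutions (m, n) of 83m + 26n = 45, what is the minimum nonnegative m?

9

gcd(83, 26):
  83 = 3·26 + 5
  26 = 5·5 + 1
  5 = 5·1
so gcd(83, 26) = 1.
1 divides 45, so solutions exist.
Back-substitute for Bézout coefficients:
  1 = 26 - 5·5
  ... = 83·(-5) + 26·(16)
Scale by 45/1 = 45: (m₀, n₀) = (-225, 720).
General solution: m = -225 + 26t, n = 720 - 83t for integer t.
m ≥ 0: smallest is -225 mod 26 = 9 (at t = 9), with n = -27.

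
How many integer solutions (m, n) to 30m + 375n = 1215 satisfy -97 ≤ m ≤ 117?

gcd(375, 30):
  375 = 12*30 + 15
  30 = 2*15
so gcd(375, 30) = 15.
Back-substitute for Bézout coefficients:
  15 = 375 - 12*30
  ... = 30*(-12) + 375*(1)
Scale by 81: particular solution (-972, 81); reduce m mod 25: (3, 3).
General solution: m = 3 + 25t, n = 3 - 2t for integer t.
-97 ≤ 3 + 25t ≤ 117 gives t ∈ [-4, 4], which is 9 values.

9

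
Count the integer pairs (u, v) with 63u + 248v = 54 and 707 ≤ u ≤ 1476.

gcd(248, 63) = 1  (248 = 3·63 + 59, 63 = 1·59 + 4, 59 = 14·4 + 3, 4 = 1·3 + 1, 3 = 3·1).
Back-substituting, 63·(63) + 248·(-16) = 1.
Scale by 54: particular solution (3402, -864); reduce u mod 248: (178, -45).
General solution: u = 178 + 248t, v = -45 - 63t for integer t.
707 ≤ 178 + 248t ≤ 1476 gives t ∈ [3, 5], which is 3 values.

3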